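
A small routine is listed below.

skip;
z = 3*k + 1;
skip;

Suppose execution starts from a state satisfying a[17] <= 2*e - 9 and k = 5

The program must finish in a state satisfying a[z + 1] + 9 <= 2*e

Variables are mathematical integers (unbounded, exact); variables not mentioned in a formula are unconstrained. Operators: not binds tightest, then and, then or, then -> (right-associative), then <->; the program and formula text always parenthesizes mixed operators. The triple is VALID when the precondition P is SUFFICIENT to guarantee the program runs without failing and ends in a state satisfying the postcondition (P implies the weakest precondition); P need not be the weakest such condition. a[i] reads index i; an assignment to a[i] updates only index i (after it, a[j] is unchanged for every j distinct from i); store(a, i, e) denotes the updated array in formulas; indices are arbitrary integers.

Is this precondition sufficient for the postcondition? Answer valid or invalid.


Working backward. After the program, the postcondition a[z + 1] + 9 <= 2*e must hold; in canonical form it is a[z + 1] <= 2*e - 9.
Before skip: a[z + 1] <= 2*e - 9
Before z := 3*k + 1: a[3*k + 2] <= 2*e - 9
Before skip: a[3*k + 2] <= 2*e - 9
The weakest precondition is a[3*k + 2] <= 2*e - 9.
Check whether a[17] <= 2*e - 9 and k = 5 implies it.
Every state satisfying the precondition satisfies the weakest precondition: the implication holds.
Answer: valid


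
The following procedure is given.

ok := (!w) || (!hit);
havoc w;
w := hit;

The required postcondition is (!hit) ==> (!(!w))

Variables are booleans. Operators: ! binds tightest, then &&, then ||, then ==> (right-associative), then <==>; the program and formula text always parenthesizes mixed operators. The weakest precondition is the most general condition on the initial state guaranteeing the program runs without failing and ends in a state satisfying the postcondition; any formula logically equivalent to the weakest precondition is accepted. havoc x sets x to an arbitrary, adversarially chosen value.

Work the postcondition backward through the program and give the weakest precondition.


Working backward. After the program, the postcondition (!hit) ==> (!(!w)) must hold; in canonical form it is (!hit) ==> w.
Before w := hit: (!hit) ==> hit
Before havoc w: (!hit) ==> hit
Before ok := (!w) || (!hit): (!hit) ==> hit
Answer: WP = (!hit) ==> hit


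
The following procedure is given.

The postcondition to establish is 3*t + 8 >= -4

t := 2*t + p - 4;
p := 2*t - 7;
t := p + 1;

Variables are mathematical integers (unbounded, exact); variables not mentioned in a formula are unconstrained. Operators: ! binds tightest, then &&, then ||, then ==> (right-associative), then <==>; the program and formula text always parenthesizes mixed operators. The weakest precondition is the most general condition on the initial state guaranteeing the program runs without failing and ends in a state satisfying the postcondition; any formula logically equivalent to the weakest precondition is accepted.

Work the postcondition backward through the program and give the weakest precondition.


Working backward. After the program, the postcondition 3*t + 8 >= -4 must hold; in canonical form it is 3*t >= -12.
Before t := p + 1: 3*p >= -15
Before p := 2*t - 7: 6*t >= 6
Before t := 2*t + p - 4: 6*p + 12*t >= 30
Answer: WP = 6*p + 12*t >= 30


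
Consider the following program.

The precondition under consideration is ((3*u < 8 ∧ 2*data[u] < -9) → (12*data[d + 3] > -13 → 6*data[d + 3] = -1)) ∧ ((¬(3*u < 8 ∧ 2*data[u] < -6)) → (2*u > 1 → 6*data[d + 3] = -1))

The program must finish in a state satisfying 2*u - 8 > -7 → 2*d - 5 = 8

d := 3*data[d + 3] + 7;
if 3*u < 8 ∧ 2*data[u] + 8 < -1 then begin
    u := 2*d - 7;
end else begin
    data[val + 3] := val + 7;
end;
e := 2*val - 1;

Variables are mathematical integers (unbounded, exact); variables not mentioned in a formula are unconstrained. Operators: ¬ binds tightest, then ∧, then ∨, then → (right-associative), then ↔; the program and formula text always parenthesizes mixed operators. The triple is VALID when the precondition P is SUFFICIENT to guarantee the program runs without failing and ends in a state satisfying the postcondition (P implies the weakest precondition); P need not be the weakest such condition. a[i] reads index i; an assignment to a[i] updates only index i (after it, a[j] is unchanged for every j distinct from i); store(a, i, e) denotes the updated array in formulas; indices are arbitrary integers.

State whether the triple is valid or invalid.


Working backward. After the program, the postcondition 2*u - 8 > -7 → 2*d - 5 = 8 must hold; in canonical form it is 2*u > 1 → 2*d = 13.
Before e := 2*val - 1: 2*u > 1 → 2*d = 13
Then branch requires 4*d > 15 → 2*d = 13; else branch requires 2*u > 1 → 2*d = 13.
Before the if: ((3*u < 8 ∧ 2*data[u] < -9) → (4*d > 15 → 2*d = 13)) ∧ ((¬(3*u < 8 ∧ 2*data[u] < -9)) → (2*u > 1 → 2*d = 13))
Before d := 3*data[d + 3] + 7: ((3*u < 8 ∧ 2*data[u] < -9) → (12*data[d + 3] > -13 → 6*data[d + 3] = -1)) ∧ ((¬(3*u < 8 ∧ 2*data[u] < -9)) → (2*u > 1 → 6*data[d + 3] = -1))
The weakest precondition is ((3*u < 8 ∧ 2*data[u] < -9) → (12*data[d + 3] > -13 → 6*data[d + 3] = -1)) ∧ ((¬(3*u < 8 ∧ 2*data[u] < -9)) → (2*u > 1 → 6*data[d + 3] = -1)).
Check whether ((3*u < 8 ∧ 2*data[u] < -9) → (12*data[d + 3] > -13 → 6*data[d + 3] = -1)) ∧ ((¬(3*u < 8 ∧ 2*data[u] < -6)) → (2*u > 1 → 6*data[d + 3] = -1)) implies it.
Countermodel: at the initial state d = 0, data = {[1] = -4, [3] = -4, elsewhere -4}, u = 1, the precondition holds but the weakest precondition fails.
Answer: invalid


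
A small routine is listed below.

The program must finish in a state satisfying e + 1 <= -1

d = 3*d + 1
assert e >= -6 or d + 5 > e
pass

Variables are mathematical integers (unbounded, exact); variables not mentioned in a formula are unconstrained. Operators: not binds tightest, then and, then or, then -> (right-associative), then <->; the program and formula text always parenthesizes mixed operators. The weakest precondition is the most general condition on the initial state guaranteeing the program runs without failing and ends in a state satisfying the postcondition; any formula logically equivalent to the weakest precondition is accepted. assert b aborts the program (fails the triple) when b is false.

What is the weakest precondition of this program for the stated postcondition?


Working backward. After the program, the postcondition e + 1 <= -1 must hold; in canonical form it is e <= -2.
Before skip: e <= -2
Before assert e >= -6 or d + 5 > e: (e >= -6 or d > e - 5) and e <= -2
Before d := 3*d + 1: (e >= -6 or 3*d > e - 6) and e <= -2
Answer: WP = (e >= -6 or 3*d > e - 6) and e <= -2


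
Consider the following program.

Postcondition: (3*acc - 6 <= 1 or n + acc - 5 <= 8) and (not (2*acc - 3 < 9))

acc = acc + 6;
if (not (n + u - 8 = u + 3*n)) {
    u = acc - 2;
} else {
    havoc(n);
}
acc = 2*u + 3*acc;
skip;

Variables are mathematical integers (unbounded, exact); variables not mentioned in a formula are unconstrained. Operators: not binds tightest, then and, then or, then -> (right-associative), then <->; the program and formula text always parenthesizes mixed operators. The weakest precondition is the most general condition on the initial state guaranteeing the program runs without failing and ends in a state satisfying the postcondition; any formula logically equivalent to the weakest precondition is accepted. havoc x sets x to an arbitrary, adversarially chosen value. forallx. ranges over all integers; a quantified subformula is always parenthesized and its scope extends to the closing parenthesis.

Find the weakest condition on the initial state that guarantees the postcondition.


Working backward. After the program, the postcondition (3*acc - 6 <= 1 or n + acc - 5 <= 8) and (not (2*acc - 3 < 9)) must hold; in canonical form it is (3*acc <= 7 or acc + n <= 13) and (not (2*acc < 12)).
Before skip: (3*acc <= 7 or acc + n <= 13) and (not (2*acc < 12))
Before acc := 2*u + 3*acc: (9*acc + 6*u <= 7 or 3*acc + n + 2*u <= 13) and (not (6*acc + 4*u < 12))
Then branch requires (15*acc <= 19 or 5*acc + n <= 17) and (not (10*acc < 20)); else branch requires forall n_1. ((9*acc + 6*u <= 7 or 3*acc + n_1 + 2*u <= 13) and (not (6*acc + 4*u < 12))).
Before the if: ((not (2*n = -8)) -> ((15*acc <= 19 or 5*acc + n <= 17) and (not (10*acc < 20)))) and (2*n = -8 -> (forall n_1. ((9*acc + 6*u <= 7 or 3*acc + n_1 + 2*u <= 13) and (not (6*acc + 4*u < 12)))))
Before acc := acc + 6: ((not (2*n = -8)) -> ((15*acc <= -71 or 5*acc + n <= -13) and (not (10*acc < -40)))) and (2*n = -8 -> (forall n_1. ((9*acc + 6*u <= -47 or 3*acc + n_1 + 2*u <= -5) and (not (6*acc + 4*u < -24)))))
Answer: WP = ((not (2*n = -8)) -> ((15*acc <= -71 or 5*acc + n <= -13) and (not (10*acc < -40)))) and (2*n = -8 -> (forall n_1. ((9*acc + 6*u <= -47 or 3*acc + n_1 + 2*u <= -5) and (not (6*acc + 4*u < -24)))))


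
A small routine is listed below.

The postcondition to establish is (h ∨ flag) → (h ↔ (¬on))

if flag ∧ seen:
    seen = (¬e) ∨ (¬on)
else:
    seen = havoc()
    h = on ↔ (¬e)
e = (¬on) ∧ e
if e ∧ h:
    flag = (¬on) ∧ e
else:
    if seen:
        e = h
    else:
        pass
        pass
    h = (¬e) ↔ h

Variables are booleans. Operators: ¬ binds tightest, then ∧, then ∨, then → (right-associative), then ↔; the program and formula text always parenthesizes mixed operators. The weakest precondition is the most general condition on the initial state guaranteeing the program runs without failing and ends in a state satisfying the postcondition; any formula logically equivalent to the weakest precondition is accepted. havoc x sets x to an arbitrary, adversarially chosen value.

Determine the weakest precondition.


Working backward. After the program, (h ∨ flag) → (h ↔ (¬on)) must hold.
Then branch requires (h ∨ ((¬on) ∧ e)) → (h ↔ (¬on)); else branch requires (seen → ((((¬h) ↔ h) ∨ flag) → (((¬h) ↔ h) ↔ (¬on)))) ∧ ((¬seen) → ((((¬e) ↔ h) ∨ flag) → (((¬e) ↔ h) ↔ (¬on)))).
Before the if: ((e ∧ h) → ((h ∨ ((¬on) ∧ e)) → (h ↔ (¬on)))) ∧ ((¬(e ∧ h)) → ((seen → ((((¬h) ↔ h) ∨ flag) → (((¬h) ↔ h) ↔ (¬on)))) ∧ ((¬seen) → ((((¬e) ↔ h) ∨ flag) → (((¬e) ↔ h) ↔ (¬on))))))
Before e := (¬on) ∧ e: (((¬on) ∧ e ∧ h) → ((h ∨ ((¬on) ∧ e)) → (h ↔ (¬on)))) ∧ ((¬((¬on) ∧ e ∧ h)) → ((seen → ((((¬h) ↔ h) ∨ flag) → (((¬h) ↔ h) ↔ (¬on)))) ∧ ((¬seen) → ((((¬((¬on) ∧ e)) ↔ h) ∨ flag) → (((¬((¬on) ∧ e)) ↔ h) ↔ (¬on))))))
Then branch requires (((¬on) ∧ e ∧ h) → ((h ∨ ((¬on) ∧ e)) → (h ↔ (¬on)))) ∧ ((¬((¬on) ∧ e ∧ h)) → ((((¬e) ∨ (¬on)) → ((((¬h) ↔ h) ∨ flag) → (((¬h) ↔ h) ↔ (¬on)))) ∧ ((¬((¬e) ∨ (¬on))) → ((((¬((¬on) ∧ e)) ↔ h) ∨ flag) → (((¬((¬on) ∧ e)) ↔ h) ↔ (¬on)))))); else branch requires (((¬on) ∧ e ∧ (on ↔ (¬e))) → (((on ↔ (¬e)) ∨ ((¬on) ∧ e)) → ((on ↔ (¬e)) ↔ (¬on)))) ∧ ((¬((¬on) ∧ e ∧ (on ↔ (¬e)))) → ((((¬(on ↔ (¬e))) ↔ (on ↔ (¬e))) ∨ flag) → (((¬(on ↔ (¬e))) ↔ (on ↔ (¬e))) ↔ (¬on)))) ∧ ((¬((¬on) ∧ e ∧ (on ↔ (¬e)))) → ((((¬((¬on) ∧ e)) ↔ (on ↔ (¬e))) ∨ flag) → (((¬((¬on) ∧ e)) ↔ (on ↔ (¬e))) ↔ (¬on)))).
Before the if: ((flag ∧ seen) → ((((¬on) ∧ e ∧ h) → ((h ∨ ((¬on) ∧ e)) → (h ↔ (¬on)))) ∧ ((¬((¬on) ∧ e ∧ h)) → ((((¬e) ∨ (¬on)) → ((((¬h) ↔ h) ∨ flag) → (((¬h) ↔ h) ↔ (¬on)))) ∧ ((¬((¬e) ∨ (¬on))) → ((((¬((¬on) ∧ e)) ↔ h) ∨ flag) → (((¬((¬on) ∧ e)) ↔ h) ↔ (¬on)))))))) ∧ ((¬(flag ∧ seen)) → ((((¬on) ∧ e ∧ (on ↔ (¬e))) → (((on ↔ (¬e)) ∨ ((¬on) ∧ e)) → ((on ↔ (¬e)) ↔ (¬on)))) ∧ ((¬((¬on) ∧ e ∧ (on ↔ (¬e)))) → ((((¬(on ↔ (¬e))) ↔ (on ↔ (¬e))) ∨ flag) → (((¬(on ↔ (¬e))) ↔ (on ↔ (¬e))) ↔ (¬on)))) ∧ ((¬((¬on) ∧ e ∧ (on ↔ (¬e)))) → ((((¬((¬on) ∧ e)) ↔ (on ↔ (¬e))) ∨ flag) → (((¬((¬on) ∧ e)) ↔ (on ↔ (¬e))) ↔ (¬on))))))
Answer: WP = ((flag ∧ seen) → ((((¬on) ∧ e ∧ h) → ((h ∨ ((¬on) ∧ e)) → (h ↔ (¬on)))) ∧ ((¬((¬on) ∧ e ∧ h)) → ((((¬e) ∨ (¬on)) → ((((¬h) ↔ h) ∨ flag) → (((¬h) ↔ h) ↔ (¬on)))) ∧ ((¬((¬e) ∨ (¬on))) → ((((¬((¬on) ∧ e)) ↔ h) ∨ flag) → (((¬((¬on) ∧ e)) ↔ h) ↔ (¬on)))))))) ∧ ((¬(flag ∧ seen)) → ((((¬on) ∧ e ∧ (on ↔ (¬e))) → (((on ↔ (¬e)) ∨ ((¬on) ∧ e)) → ((on ↔ (¬e)) ↔ (¬on)))) ∧ ((¬((¬on) ∧ e ∧ (on ↔ (¬e)))) → ((((¬(on ↔ (¬e))) ↔ (on ↔ (¬e))) ∨ flag) → (((¬(on ↔ (¬e))) ↔ (on ↔ (¬e))) ↔ (¬on)))) ∧ ((¬((¬on) ∧ e ∧ (on ↔ (¬e)))) → ((((¬((¬on) ∧ e)) ↔ (on ↔ (¬e))) ∨ flag) → (((¬((¬on) ∧ e)) ↔ (on ↔ (¬e))) ↔ (¬on))))))


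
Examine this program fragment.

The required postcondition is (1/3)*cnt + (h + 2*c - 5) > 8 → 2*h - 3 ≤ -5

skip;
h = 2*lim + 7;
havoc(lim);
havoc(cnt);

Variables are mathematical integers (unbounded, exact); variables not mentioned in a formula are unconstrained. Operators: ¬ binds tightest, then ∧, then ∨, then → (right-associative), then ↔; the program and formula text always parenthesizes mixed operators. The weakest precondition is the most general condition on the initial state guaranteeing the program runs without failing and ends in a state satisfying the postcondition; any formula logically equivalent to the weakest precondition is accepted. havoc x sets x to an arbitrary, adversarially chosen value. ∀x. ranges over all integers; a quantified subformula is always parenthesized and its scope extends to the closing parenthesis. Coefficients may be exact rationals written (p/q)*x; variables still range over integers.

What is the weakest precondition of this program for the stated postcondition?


Working backward. After the program, the postcondition (1/3)*cnt + (h + 2*c - 5) > 8 → 2*h - 3 ≤ -5 must hold; in canonical form it is 2*c + (1/3)*cnt + h > 13 → 2*h ≤ -2.
Before havoc cnt: ∀cnt_1. (2*c + (1/3)*cnt_1 + h > 13 → 2*h ≤ -2)
Before havoc lim: ∀cnt_1. (2*c + (1/3)*cnt_1 + h > 13 → 2*h ≤ -2)
Before h := 2*lim + 7: ∀cnt_1. (2*c + (1/3)*cnt_1 + 2*lim > 6 → 4*lim ≤ -16)
Before skip: ∀cnt_1. (2*c + (1/3)*cnt_1 + 2*lim > 6 → 4*lim ≤ -16)
Answer: WP = ∀cnt_1. (2*c + (1/3)*cnt_1 + 2*lim > 6 → 4*lim ≤ -16)


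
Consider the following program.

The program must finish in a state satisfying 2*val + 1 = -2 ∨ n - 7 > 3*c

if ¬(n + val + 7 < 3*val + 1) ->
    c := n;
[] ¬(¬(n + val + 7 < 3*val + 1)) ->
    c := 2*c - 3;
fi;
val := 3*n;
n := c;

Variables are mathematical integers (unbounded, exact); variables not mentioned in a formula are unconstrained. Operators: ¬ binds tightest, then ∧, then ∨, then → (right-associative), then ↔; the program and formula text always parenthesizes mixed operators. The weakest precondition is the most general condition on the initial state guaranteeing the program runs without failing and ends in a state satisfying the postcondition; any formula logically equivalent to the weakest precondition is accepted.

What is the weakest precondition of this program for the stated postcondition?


Working backward. After the program, the postcondition 2*val + 1 = -2 ∨ n - 7 > 3*c must hold; in canonical form it is 2*val = -3 ∨ n > 3*c + 7.
Before n := c: 2*val = -3 ∨ 2*c < -7
Before val := 3*n: 6*n = -3 ∨ 2*c < -7
Then branch requires 6*n = -3 ∨ 2*n < -7; else branch requires 6*n = -3 ∨ 4*c < -1.
Before the if: ((¬(n < 2*val - 6)) → (6*n = -3 ∨ 2*n < -7)) ∧ (n < 2*val - 6 → (6*n = -3 ∨ 4*c < -1))
Answer: WP = ((¬(n < 2*val - 6)) → (6*n = -3 ∨ 2*n < -7)) ∧ (n < 2*val - 6 → (6*n = -3 ∨ 4*c < -1))


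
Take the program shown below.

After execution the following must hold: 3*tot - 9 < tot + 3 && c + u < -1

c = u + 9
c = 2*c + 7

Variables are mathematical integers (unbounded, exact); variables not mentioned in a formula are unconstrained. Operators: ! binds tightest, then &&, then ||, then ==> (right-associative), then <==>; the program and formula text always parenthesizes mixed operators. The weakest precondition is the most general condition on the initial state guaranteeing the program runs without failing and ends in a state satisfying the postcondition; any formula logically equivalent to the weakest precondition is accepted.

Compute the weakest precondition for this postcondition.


Working backward. After the program, the postcondition 3*tot - 9 < tot + 3 && c + u < -1 must hold; in canonical form it is 2*tot < 12 && c + u < -1.
Before c := 2*c + 7: 2*tot < 12 && 2*c + u < -8
Before c := u + 9: 2*tot < 12 && 3*u < -26
Answer: WP = 2*tot < 12 && 3*u < -26


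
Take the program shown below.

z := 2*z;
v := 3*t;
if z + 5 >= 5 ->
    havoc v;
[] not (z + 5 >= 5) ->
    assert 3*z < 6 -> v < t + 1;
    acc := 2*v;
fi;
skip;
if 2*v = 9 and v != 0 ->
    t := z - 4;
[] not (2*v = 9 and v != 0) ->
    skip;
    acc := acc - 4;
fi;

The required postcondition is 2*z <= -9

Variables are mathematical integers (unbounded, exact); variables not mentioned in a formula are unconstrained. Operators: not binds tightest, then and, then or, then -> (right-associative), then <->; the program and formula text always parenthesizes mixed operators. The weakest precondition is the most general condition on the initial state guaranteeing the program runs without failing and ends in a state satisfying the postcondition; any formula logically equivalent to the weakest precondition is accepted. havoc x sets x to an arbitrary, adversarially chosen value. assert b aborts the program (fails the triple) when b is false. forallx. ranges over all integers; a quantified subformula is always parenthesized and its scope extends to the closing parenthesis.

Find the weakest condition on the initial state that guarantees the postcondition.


Working backward. After the program, 2*z <= -9 must hold.
Then branch requires 2*z <= -9; else branch requires 2*z <= -9.
Before the if: ((2*v = 9 and v != 0) -> 2*z <= -9) and ((not (2*v = 9 and v != 0)) -> 2*z <= -9)
Before skip: ((2*v = 9 and v != 0) -> 2*z <= -9) and ((not (2*v = 9 and v != 0)) -> 2*z <= -9)
Then branch requires forall v_1. (((2*v_1 = 9 and v_1 != 0) -> 2*z <= -9) and ((not (2*v_1 = 9 and v_1 != 0)) -> 2*z <= -9)); else branch requires (3*z < 6 -> v < t + 1) and ((2*v = 9 and v != 0) -> 2*z <= -9) and ((not (2*v = 9 and v != 0)) -> 2*z <= -9).
Before the if: (z >= 0 -> (forall v_1. (((2*v_1 = 9 and v_1 != 0) -> 2*z <= -9) and ((not (2*v_1 = 9 and v_1 != 0)) -> 2*z <= -9)))) and ((not (z >= 0)) -> ((3*z < 6 -> v < t + 1) and ((2*v = 9 and v != 0) -> 2*z <= -9) and ((not (2*v = 9 and v != 0)) -> 2*z <= -9)))
Before v := 3*t: (z >= 0 -> (forall v_1. (((2*v_1 = 9 and v_1 != 0) -> 2*z <= -9) and ((not (2*v_1 = 9 and v_1 != 0)) -> 2*z <= -9)))) and ((not (z >= 0)) -> ((3*z < 6 -> 2*t < 1) and ((6*t = 9 and 3*t != 0) -> 2*z <= -9) and ((not (6*t = 9 and 3*t != 0)) -> 2*z <= -9)))
Before z := 2*z: (2*z >= 0 -> (forall v_1. (((2*v_1 = 9 and v_1 != 0) -> 4*z <= -9) and ((not (2*v_1 = 9 and v_1 != 0)) -> 4*z <= -9)))) and ((not (2*z >= 0)) -> ((6*z < 6 -> 2*t < 1) and ((6*t = 9 and 3*t != 0) -> 4*z <= -9) and ((not (6*t = 9 and 3*t != 0)) -> 4*z <= -9)))
Answer: WP = (2*z >= 0 -> (forall v_1. (((2*v_1 = 9 and v_1 != 0) -> 4*z <= -9) and ((not (2*v_1 = 9 and v_1 != 0)) -> 4*z <= -9)))) and ((not (2*z >= 0)) -> ((6*z < 6 -> 2*t < 1) and ((6*t = 9 and 3*t != 0) -> 4*z <= -9) and ((not (6*t = 9 and 3*t != 0)) -> 4*z <= -9)))


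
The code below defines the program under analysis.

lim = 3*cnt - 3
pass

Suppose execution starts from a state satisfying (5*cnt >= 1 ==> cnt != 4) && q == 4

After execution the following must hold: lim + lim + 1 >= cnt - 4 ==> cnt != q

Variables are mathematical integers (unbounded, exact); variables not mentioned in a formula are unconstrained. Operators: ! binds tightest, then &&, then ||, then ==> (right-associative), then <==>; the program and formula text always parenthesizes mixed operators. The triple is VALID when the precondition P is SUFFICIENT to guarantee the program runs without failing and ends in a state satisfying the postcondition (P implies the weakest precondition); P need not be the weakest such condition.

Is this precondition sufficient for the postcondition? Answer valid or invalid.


Working backward. After the program, the postcondition lim + lim + 1 >= cnt - 4 ==> cnt != q must hold; in canonical form it is 2*lim >= cnt - 5 ==> cnt != q.
Before skip: 2*lim >= cnt - 5 ==> cnt != q
Before lim := 3*cnt - 3: 5*cnt >= 1 ==> cnt != q
The weakest precondition is 5*cnt >= 1 ==> cnt != q.
Check whether (5*cnt >= 1 ==> cnt != 4) && q == 4 implies it.
Every state satisfying the precondition satisfies the weakest precondition: the implication holds.
Answer: valid


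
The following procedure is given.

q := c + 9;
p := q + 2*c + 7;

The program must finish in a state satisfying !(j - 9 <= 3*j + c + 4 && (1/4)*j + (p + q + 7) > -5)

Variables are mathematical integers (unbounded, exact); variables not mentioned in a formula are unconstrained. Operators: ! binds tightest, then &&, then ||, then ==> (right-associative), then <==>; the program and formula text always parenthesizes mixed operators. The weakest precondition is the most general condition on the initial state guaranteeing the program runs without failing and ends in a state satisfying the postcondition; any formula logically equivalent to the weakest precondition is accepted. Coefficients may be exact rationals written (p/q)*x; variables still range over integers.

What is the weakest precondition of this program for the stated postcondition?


Working backward. After the program, the postcondition !(j - 9 <= 3*j + c + 4 && (1/4)*j + (p + q + 7) > -5) must hold; in canonical form it is !(c + 2*j >= -13 && (1/4)*j + p + q > -12).
Before p := q + 2*c + 7: !(c + 2*j >= -13 && 2*c + (1/4)*j + 2*q > -19)
Before q := c + 9: !(c + 2*j >= -13 && 4*c + (1/4)*j > -37)
Answer: WP = !(c + 2*j >= -13 && 4*c + (1/4)*j > -37)


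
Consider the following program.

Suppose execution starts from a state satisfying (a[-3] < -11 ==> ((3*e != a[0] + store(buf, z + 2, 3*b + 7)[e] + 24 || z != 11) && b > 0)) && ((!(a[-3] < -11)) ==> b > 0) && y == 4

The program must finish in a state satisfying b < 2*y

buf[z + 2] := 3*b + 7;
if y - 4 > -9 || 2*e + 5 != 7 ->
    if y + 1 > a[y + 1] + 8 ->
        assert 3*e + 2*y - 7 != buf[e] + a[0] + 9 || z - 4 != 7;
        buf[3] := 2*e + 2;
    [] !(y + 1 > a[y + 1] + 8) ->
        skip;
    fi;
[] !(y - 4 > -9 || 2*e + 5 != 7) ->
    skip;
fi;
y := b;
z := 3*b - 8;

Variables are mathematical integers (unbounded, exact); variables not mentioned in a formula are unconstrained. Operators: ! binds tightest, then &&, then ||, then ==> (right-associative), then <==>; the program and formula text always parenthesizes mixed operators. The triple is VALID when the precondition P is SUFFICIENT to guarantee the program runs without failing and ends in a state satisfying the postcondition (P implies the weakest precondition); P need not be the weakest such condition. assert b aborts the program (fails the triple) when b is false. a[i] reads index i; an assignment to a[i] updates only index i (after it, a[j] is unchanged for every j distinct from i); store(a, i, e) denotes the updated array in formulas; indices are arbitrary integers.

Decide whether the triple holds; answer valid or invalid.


Working backward. After the program, b < 2*y must hold.
Before z := 3*b - 8: b < 2*y
Before y := b: b > 0
Then branch requires (y > a[y + 1] + 7 ==> ((3*e + 2*y != a[0] + buf[e] + 16 || z != 11) && b > 0)) && ((!(y > a[y + 1] + 7)) ==> b > 0); else branch requires b > 0.
Before the if: ((y > -5 || 2*e != 2) ==> ((y > a[y + 1] + 7 ==> ((3*e + 2*y != a[0] + buf[e] + 16 || z != 11) && b > 0)) && ((!(y > a[y + 1] + 7)) ==> b > 0))) && ((!(y > -5 || 2*e != 2)) ==> b > 0)
Before buf[z + 2] := 3*b + 7: ((y > -5 || 2*e != 2) ==> ((y > a[y + 1] + 7 ==> ((3*e + 2*y != a[0] + store(buf, z + 2, 3*b + 7)[e] + 16 || z != 11) && b > 0)) && ((!(y > a[y + 1] + 7)) ==> b > 0))) && ((!(y > -5 || 2*e != 2)) ==> b > 0)
The weakest precondition is ((y > -5 || 2*e != 2) ==> ((y > a[y + 1] + 7 ==> ((3*e + 2*y != a[0] + store(buf, z + 2, 3*b + 7)[e] + 16 || z != 11) && b > 0)) && ((!(y > a[y + 1] + 7)) ==> b > 0))) && ((!(y > -5 || 2*e != 2)) ==> b > 0).
Check whether (a[-3] < -11 ==> ((3*e != a[0] + store(buf, z + 2, 3*b + 7)[e] + 24 || z != 11) && b > 0)) && ((!(a[-3] < -11)) ==> b > 0) && y == 4 implies it.
Countermodel: at the initial state a = {[-20344] = 2, [-3] = 27727, [0] = -65858, [5] = -4, [13] = 2, elsewhere 2}, b = 1, buf = {[-20344] = 4818, [-3] = 3, [0] = 3, [5] = 3, [13] = 3, elsewhere 3}, e = -20344, y = 4, z = 11, the precondition holds but the weakest precondition fails.
Answer: invalid


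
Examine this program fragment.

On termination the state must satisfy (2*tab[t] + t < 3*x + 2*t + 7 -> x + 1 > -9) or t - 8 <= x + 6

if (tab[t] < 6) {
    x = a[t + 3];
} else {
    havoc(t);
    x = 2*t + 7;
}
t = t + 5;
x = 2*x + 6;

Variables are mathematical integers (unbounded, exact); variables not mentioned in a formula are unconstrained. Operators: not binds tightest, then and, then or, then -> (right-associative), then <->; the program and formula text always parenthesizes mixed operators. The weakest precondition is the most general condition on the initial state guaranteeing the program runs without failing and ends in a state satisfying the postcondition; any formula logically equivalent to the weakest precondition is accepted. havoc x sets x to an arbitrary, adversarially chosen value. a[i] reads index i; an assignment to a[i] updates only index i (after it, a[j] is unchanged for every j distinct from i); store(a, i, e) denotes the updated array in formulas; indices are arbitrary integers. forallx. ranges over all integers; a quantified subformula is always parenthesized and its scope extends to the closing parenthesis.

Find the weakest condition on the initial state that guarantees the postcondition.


Working backward. After the program, the postcondition (2*tab[t] + t < 3*x + 2*t + 7 -> x + 1 > -9) or t - 8 <= x + 6 must hold; in canonical form it is (2*tab[t] < t + 3*x + 7 -> x > -10) or t <= x + 14.
Before x := 2*x + 6: (2*tab[t] < t + 6*x + 25 -> 2*x > -16) or t <= 2*x + 20
Before t := t + 5: (2*tab[t + 5] < t + 6*x + 30 -> 2*x > -16) or t <= 2*x + 15
Then branch requires (2*tab[t + 5] < 6*a[t + 3] + t + 30 -> 2*a[t + 3] > -16) or t <= 2*a[t + 3] + 15; else branch requires forall t_1. ((2*tab[t_1 + 5] < 13*t_1 + 72 -> 4*t_1 > -30) or 3*t_1 >= -29).
Before the if: (tab[t] < 6 -> ((2*tab[t + 5] < 6*a[t + 3] + t + 30 -> 2*a[t + 3] > -16) or t <= 2*a[t + 3] + 15)) and ((not (tab[t] < 6)) -> (forall t_1. ((2*tab[t_1 + 5] < 13*t_1 + 72 -> 4*t_1 > -30) or 3*t_1 >= -29)))
Answer: WP = (tab[t] < 6 -> ((2*tab[t + 5] < 6*a[t + 3] + t + 30 -> 2*a[t + 3] > -16) or t <= 2*a[t + 3] + 15)) and ((not (tab[t] < 6)) -> (forall t_1. ((2*tab[t_1 + 5] < 13*t_1 + 72 -> 4*t_1 > -30) or 3*t_1 >= -29)))


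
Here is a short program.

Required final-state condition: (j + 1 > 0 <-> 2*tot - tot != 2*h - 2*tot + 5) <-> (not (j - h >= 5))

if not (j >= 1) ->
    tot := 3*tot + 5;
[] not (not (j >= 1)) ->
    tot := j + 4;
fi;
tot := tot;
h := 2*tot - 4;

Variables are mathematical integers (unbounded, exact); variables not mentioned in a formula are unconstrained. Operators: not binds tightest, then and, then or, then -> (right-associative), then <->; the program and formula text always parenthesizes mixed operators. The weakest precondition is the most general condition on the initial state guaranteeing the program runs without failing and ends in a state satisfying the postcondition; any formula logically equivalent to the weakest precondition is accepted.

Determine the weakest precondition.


Working backward. After the program, the postcondition (j + 1 > 0 <-> 2*tot - tot != 2*h - 2*tot + 5) <-> (not (j - h >= 5)) must hold; in canonical form it is (j > -1 <-> 3*tot != 2*h + 5) <-> (not (j >= h + 5)).
Before h := 2*tot - 4: (j > -1 <-> tot != 3) <-> (not (j >= 2*tot + 1))
Before tot := tot: (j > -1 <-> tot != 3) <-> (not (j >= 2*tot + 1))
Then branch requires (j > -1 <-> 3*tot != -2) <-> (not (j >= 6*tot + 11)); else branch requires (j > -1 <-> j != -1) <-> (not (j <= -9)).
Before the if: ((not (j >= 1)) -> ((j > -1 <-> 3*tot != -2) <-> (not (j >= 6*tot + 11)))) and (j >= 1 -> ((j > -1 <-> j != -1) <-> (not (j <= -9))))
Answer: WP = ((not (j >= 1)) -> ((j > -1 <-> 3*tot != -2) <-> (not (j >= 6*tot + 11)))) and (j >= 1 -> ((j > -1 <-> j != -1) <-> (not (j <= -9))))


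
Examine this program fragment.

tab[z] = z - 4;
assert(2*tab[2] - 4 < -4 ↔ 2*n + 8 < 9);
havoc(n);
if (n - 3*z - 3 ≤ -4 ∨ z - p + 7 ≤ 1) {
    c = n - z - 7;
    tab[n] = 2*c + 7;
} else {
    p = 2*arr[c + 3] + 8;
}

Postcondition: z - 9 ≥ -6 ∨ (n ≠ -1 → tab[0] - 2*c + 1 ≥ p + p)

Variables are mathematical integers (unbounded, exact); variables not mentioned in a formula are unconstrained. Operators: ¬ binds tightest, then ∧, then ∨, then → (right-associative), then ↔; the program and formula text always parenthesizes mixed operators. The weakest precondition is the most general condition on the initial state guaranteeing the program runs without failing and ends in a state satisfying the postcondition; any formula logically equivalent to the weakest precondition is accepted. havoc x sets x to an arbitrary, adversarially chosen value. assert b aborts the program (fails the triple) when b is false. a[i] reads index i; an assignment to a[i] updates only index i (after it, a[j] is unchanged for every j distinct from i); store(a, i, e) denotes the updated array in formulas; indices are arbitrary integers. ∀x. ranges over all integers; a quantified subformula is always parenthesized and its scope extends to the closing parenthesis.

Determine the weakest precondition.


Working backward. After the program, the postcondition z - 9 ≥ -6 ∨ (n ≠ -1 → tab[0] - 2*c + 1 ≥ p + p) must hold; in canonical form it is z ≥ 3 ∨ (n ≠ -1 → tab[0] ≥ 2*c + 2*p - 1).
Then branch requires z ≥ 3 ∨ (n ≠ -1 → store(tab, n, 2*n - 2*z - 7)[0] + 2*z ≥ 2*n + 2*p - 15); else branch requires z ≥ 3 ∨ (n ≠ -1 → tab[0] ≥ 4*arr[c + 3] + 2*c + 15).
Before the if: ((n ≤ 3*z - 1 ∨ z ≤ p - 6) → (z ≥ 3 ∨ (n ≠ -1 → store(tab, n, 2*n - 2*z - 7)[0] + 2*z ≥ 2*n + 2*p - 15))) ∧ ((¬(n ≤ 3*z - 1 ∨ z ≤ p - 6)) → (z ≥ 3 ∨ (n ≠ -1 → tab[0] ≥ 4*arr[c + 3] + 2*c + 15)))
Before havoc n: ∀n_1. (((n_1 ≤ 3*z - 1 ∨ z ≤ p - 6) → (z ≥ 3 ∨ (n_1 ≠ -1 → store(tab, n_1, 2*n_1 - 2*z - 7)[0] + 2*z ≥ 2*n_1 + 2*p - 15))) ∧ ((¬(n_1 ≤ 3*z - 1 ∨ z ≤ p - 6)) → (z ≥ 3 ∨ (n_1 ≠ -1 → tab[0] ≥ 4*arr[c + 3] + 2*c + 15))))
Before assert 2*tab[2] - 4 < -4 ↔ 2*n + 8 < 9: (2*tab[2] < 0 ↔ 2*n < 1) ∧ (∀n_1. (((n_1 ≤ 3*z - 1 ∨ z ≤ p - 6) → (z ≥ 3 ∨ (n_1 ≠ -1 → store(tab, n_1, 2*n_1 - 2*z - 7)[0] + 2*z ≥ 2*n_1 + 2*p - 15))) ∧ ((¬(n_1 ≤ 3*z - 1 ∨ z ≤ p - 6)) → (z ≥ 3 ∨ (n_1 ≠ -1 → tab[0] ≥ 4*arr[c + 3] + 2*c + 15)))))
Before tab[z] := z - 4: (2*store(tab, z, z - 4)[2] < 0 ↔ 2*n < 1) ∧ (∀n_1. (((n_1 ≤ 3*z - 1 ∨ z ≤ p - 6) → (z ≥ 3 ∨ (n_1 ≠ -1 → store(store(tab, z, z - 4), n_1, 2*n_1 - 2*z - 7)[0] + 2*z ≥ 2*n_1 + 2*p - 15))) ∧ ((¬(n_1 ≤ 3*z - 1 ∨ z ≤ p - 6)) → (z ≥ 3 ∨ (n_1 ≠ -1 → store(tab, z, z - 4)[0] ≥ 4*arr[c + 3] + 2*c + 15)))))
Answer: WP = (2*store(tab, z, z - 4)[2] < 0 ↔ 2*n < 1) ∧ (∀n_1. (((n_1 ≤ 3*z - 1 ∨ z ≤ p - 6) → (z ≥ 3 ∨ (n_1 ≠ -1 → store(store(tab, z, z - 4), n_1, 2*n_1 - 2*z - 7)[0] + 2*z ≥ 2*n_1 + 2*p - 15))) ∧ ((¬(n_1 ≤ 3*z - 1 ∨ z ≤ p - 6)) → (z ≥ 3 ∨ (n_1 ≠ -1 → store(tab, z, z - 4)[0] ≥ 4*arr[c + 3] + 2*c + 15)))))


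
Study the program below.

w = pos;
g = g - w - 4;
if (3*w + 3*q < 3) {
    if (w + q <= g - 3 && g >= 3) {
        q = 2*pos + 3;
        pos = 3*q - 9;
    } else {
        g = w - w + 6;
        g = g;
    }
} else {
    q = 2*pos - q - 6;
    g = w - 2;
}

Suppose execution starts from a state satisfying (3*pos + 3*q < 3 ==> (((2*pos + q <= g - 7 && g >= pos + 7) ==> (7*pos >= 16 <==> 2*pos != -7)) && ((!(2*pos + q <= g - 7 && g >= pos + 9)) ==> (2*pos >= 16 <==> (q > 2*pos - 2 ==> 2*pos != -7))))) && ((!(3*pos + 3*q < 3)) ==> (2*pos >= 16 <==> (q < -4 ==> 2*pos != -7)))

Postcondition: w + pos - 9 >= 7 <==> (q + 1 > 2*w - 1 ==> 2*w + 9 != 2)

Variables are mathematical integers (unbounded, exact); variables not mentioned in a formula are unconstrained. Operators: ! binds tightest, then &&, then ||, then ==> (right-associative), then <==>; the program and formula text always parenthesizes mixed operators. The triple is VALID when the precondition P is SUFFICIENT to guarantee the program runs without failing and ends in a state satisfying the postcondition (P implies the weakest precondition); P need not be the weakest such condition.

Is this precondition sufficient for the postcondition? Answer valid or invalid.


Working backward. After the program, the postcondition w + pos - 9 >= 7 <==> (q + 1 > 2*w - 1 ==> 2*w + 9 != 2) must hold; in canonical form it is pos + w >= 16 <==> (q > 2*w - 2 ==> 2*w != -7).
Then branch requires ((q + w <= g - 3 && g >= 3) ==> (6*pos + w >= 16 <==> (2*pos > 2*w - 5 ==> 2*w != -7))) && ((!(q + w <= g - 3 && g >= 3)) ==> (pos + w >= 16 <==> (q > 2*w - 2 ==> 2*w != -7))); else branch requires pos + w >= 16 <==> (2*pos > q + 2*w + 4 ==> 2*w != -7).
Before the if: (3*q + 3*w < 3 ==> (((q + w <= g - 3 && g >= 3) ==> (6*pos + w >= 16 <==> (2*pos > 2*w - 5 ==> 2*w != -7))) && ((!(q + w <= g - 3 && g >= 3)) ==> (pos + w >= 16 <==> (q > 2*w - 2 ==> 2*w != -7))))) && ((!(3*q + 3*w < 3)) ==> (pos + w >= 16 <==> (2*pos > q + 2*w + 4 ==> 2*w != -7)))
Before g := g - w - 4: (3*q + 3*w < 3 ==> (((q + 2*w <= g - 7 && g >= w + 7) ==> (6*pos + w >= 16 <==> (2*pos > 2*w - 5 ==> 2*w != -7))) && ((!(q + 2*w <= g - 7 && g >= w + 7)) ==> (pos + w >= 16 <==> (q > 2*w - 2 ==> 2*w != -7))))) && ((!(3*q + 3*w < 3)) ==> (pos + w >= 16 <==> (2*pos > q + 2*w + 4 ==> 2*w != -7)))
Before w := pos: (3*pos + 3*q < 3 ==> (((2*pos + q <= g - 7 && g >= pos + 7) ==> (7*pos >= 16 <==> 2*pos != -7)) && ((!(2*pos + q <= g - 7 && g >= pos + 7)) ==> (2*pos >= 16 <==> (q > 2*pos - 2 ==> 2*pos != -7))))) && ((!(3*pos + 3*q < 3)) ==> (2*pos >= 16 <==> (q < -4 ==> 2*pos != -7)))
The weakest precondition is (3*pos + 3*q < 3 ==> (((2*pos + q <= g - 7 && g >= pos + 7) ==> (7*pos >= 16 <==> 2*pos != -7)) && ((!(2*pos + q <= g - 7 && g >= pos + 7)) ==> (2*pos >= 16 <==> (q > 2*pos - 2 ==> 2*pos != -7))))) && ((!(3*pos + 3*q < 3)) ==> (2*pos >= 16 <==> (q < -4 ==> 2*pos != -7))).
Check whether (3*pos + 3*q < 3 ==> (((2*pos + q <= g - 7 && g >= pos + 7) ==> (7*pos >= 16 <==> 2*pos != -7)) && ((!(2*pos + q <= g - 7 && g >= pos + 9)) ==> (2*pos >= 16 <==> (q > 2*pos - 2 ==> 2*pos != -7))))) && ((!(3*pos + 3*q < 3)) ==> (2*pos >= 16 <==> (q < -4 ==> 2*pos != -7))) implies it.
Every state satisfying the precondition satisfies the weakest precondition: the implication holds.
Answer: valid


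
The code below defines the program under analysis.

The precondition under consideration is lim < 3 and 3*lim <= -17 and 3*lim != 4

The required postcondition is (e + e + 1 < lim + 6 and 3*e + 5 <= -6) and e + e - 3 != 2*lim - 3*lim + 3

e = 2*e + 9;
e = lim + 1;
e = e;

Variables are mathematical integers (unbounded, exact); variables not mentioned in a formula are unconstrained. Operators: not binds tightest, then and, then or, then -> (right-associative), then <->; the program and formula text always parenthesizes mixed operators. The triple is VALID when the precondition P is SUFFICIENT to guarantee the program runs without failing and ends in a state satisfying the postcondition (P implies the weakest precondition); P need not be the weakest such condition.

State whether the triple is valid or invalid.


Working backward. After the program, the postcondition (e + e + 1 < lim + 6 and 3*e + 5 <= -6) and e + e - 3 != 2*lim - 3*lim + 3 must hold; in canonical form it is 2*e < lim + 5 and 3*e <= -11 and 2*e + lim != 6.
Before e := e: 2*e < lim + 5 and 3*e <= -11 and 2*e + lim != 6
Before e := lim + 1: lim < 3 and 3*lim <= -14 and 3*lim != 4
Before e := 2*e + 9: lim < 3 and 3*lim <= -14 and 3*lim != 4
The weakest precondition is lim < 3 and 3*lim <= -14 and 3*lim != 4.
Check whether lim < 3 and 3*lim <= -17 and 3*lim != 4 implies it.
Every state satisfying the precondition satisfies the weakest precondition: the implication holds.
Answer: valid


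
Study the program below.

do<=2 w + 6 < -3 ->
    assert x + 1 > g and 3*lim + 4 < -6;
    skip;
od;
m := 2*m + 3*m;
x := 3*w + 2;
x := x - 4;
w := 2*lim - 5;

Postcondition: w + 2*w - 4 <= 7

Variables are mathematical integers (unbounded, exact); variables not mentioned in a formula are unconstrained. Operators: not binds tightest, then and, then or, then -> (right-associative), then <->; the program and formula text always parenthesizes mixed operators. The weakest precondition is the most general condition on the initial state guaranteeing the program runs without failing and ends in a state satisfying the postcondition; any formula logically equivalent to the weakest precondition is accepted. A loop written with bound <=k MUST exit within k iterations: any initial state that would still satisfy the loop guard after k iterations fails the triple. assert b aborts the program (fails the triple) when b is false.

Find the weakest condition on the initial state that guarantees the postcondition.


Working backward. After the program, the postcondition w + 2*w - 4 <= 7 must hold; in canonical form it is 3*w <= 11.
Before w := 2*lim - 5: 6*lim <= 26
Before x := x - 4: 6*lim <= 26
Before x := 3*w + 2: 6*lim <= 26
Before m := 2*m + 3*m: 6*lim <= 26
Before the loop (bound <=2), unroll the exhaustion recursion (WP_0 = exit-now case; WP_j = one more guarded iteration, up to j = 2):
  WP_0: (not (w < -9)) and 6*lim <= 26
  WP_1: (w < -9 -> (x > g - 1 and 3*lim < -10 and (not (w < -9)) and 6*lim <= 26)) and ((not (w < -9)) -> 6*lim <= 26)
  WP_2: (w < -9 -> (x > g - 1 and 3*lim < -10 and (w < -9 -> (x > g - 1 and 3*lim < -10 and (not (w < -9)) and 6*lim <= 26)) and ((not (w < -9)) -> 6*lim <= 26))) and ((not (w < -9)) -> 6*lim <= 26)
So before the loop: (w < -9 -> (x > g - 1 and 3*lim < -10 and (w < -9 -> (x > g - 1 and 3*lim < -10 and (not (w < -9)) and 6*lim <= 26)) and ((not (w < -9)) -> 6*lim <= 26))) and ((not (w < -9)) -> 6*lim <= 26)
Answer: WP = (w < -9 -> (x > g - 1 and 3*lim < -10 and (w < -9 -> (x > g - 1 and 3*lim < -10 and (not (w < -9)) and 6*lim <= 26)) and ((not (w < -9)) -> 6*lim <= 26))) and ((not (w < -9)) -> 6*lim <= 26)


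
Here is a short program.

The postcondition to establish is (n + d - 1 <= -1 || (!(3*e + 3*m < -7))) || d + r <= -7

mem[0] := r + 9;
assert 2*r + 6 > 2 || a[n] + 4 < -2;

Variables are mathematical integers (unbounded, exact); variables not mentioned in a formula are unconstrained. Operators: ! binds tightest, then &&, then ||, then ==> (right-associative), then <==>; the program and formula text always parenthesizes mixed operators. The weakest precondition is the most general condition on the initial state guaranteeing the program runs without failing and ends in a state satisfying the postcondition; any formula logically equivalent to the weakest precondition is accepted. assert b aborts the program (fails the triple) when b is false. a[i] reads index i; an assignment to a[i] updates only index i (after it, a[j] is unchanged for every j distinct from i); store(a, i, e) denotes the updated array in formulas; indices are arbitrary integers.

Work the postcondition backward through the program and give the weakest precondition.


Working backward. After the program, the postcondition (n + d - 1 <= -1 || (!(3*e + 3*m < -7))) || d + r <= -7 must hold; in canonical form it is d + n <= 0 || (!(3*e + 3*m < -7)) || d + r <= -7.
Before assert 2*r + 6 > 2 || a[n] + 4 < -2: (2*r > -4 || a[n] < -6) && (d + n <= 0 || (!(3*e + 3*m < -7)) || d + r <= -7)
Before mem[0] := r + 9: (2*r > -4 || a[n] < -6) && (d + n <= 0 || (!(3*e + 3*m < -7)) || d + r <= -7)
Answer: WP = (2*r > -4 || a[n] < -6) && (d + n <= 0 || (!(3*e + 3*m < -7)) || d + r <= -7)
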